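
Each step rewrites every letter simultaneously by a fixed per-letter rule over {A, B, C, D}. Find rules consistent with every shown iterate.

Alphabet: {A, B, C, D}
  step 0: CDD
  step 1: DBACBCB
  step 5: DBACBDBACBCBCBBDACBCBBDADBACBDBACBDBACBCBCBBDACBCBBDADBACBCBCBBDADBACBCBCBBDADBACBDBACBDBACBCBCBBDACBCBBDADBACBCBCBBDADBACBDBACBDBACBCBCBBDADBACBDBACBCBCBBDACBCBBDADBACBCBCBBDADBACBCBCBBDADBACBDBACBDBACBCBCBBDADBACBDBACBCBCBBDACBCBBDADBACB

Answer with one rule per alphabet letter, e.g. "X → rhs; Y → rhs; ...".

  step 0 ⇒ step 1: CDD ⇒ DBA·CB·CB
    C ↦ DBA
    D ↦ CB
    A ↦ BDA  (constrained at step 1)
    B ↦ CB  (constrained at step 1)

A->BDA, B->CB, C->DBA, D->CB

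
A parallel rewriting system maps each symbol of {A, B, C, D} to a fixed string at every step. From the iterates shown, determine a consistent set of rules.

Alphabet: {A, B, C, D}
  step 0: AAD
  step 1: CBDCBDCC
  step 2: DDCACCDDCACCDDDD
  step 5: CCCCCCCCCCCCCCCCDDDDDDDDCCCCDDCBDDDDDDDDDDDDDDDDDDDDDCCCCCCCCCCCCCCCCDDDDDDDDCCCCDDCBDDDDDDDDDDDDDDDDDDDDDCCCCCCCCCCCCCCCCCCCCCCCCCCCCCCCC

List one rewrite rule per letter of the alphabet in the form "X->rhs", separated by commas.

A->CBD, B->CA, C->DD, D->CC

  step 1 ⇒ step 2: CBDCBDCC ⇒ DD·CA·CC·DD·CA·CC·DD·DD
    B ↦ CA
    C ↦ DD
    D ↦ CC
  step 0 ⇒ step 1: AAD ⇒ CBD·CBD·CC
    A ↦ CBD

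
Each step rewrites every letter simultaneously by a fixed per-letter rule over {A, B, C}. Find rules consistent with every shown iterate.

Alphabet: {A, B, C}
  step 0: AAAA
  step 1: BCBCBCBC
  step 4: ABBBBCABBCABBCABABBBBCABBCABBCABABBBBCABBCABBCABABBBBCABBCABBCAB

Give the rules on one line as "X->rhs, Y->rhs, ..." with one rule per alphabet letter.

A->BC, B->AB, C->BB

  step 0 ⇒ step 1: AAAA ⇒ BC·BC·BC·BC
    A ↦ BC
    B ↦ AB  (constrained at step 1)
    C ↦ BB  (constrained at step 1)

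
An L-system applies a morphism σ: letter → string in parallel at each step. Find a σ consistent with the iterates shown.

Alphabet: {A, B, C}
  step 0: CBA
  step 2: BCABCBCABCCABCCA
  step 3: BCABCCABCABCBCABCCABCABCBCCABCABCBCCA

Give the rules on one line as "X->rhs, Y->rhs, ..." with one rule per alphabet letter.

A->CA, B->BCA, C->BC

  step 2 ⇒ step 3: BCABCBCABCCABCCA ⇒ BCA·BC·CA·BCA·BC·BCA·BC·CA·BCA·BC·BC·CA·BCA·BC·BC·CA
    A ↦ CA
    B ↦ BCA
    C ↦ BC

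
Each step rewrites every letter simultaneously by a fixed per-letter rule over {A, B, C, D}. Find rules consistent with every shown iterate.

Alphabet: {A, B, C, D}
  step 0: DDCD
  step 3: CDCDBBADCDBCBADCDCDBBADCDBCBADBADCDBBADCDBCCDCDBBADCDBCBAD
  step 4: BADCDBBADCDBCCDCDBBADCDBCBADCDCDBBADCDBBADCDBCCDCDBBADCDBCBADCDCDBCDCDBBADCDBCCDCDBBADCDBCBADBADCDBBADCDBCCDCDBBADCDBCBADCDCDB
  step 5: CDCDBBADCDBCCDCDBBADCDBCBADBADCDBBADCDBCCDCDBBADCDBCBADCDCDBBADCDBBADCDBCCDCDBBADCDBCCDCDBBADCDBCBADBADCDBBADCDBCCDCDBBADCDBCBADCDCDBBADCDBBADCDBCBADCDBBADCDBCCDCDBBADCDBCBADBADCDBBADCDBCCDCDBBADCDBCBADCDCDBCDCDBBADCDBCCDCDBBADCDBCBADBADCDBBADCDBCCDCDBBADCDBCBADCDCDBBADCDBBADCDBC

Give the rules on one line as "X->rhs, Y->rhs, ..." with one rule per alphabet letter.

A->D, B->C, C->BAD, D->CDB

  step 4 ⇒ step 5: BADCDBBADCDBCCDCDBBADCDBCBADCDCDBBADCDBBADCDBCCDCDBBADCDBCBADCDCDBCDCDBBADCDBCCDCDBBADCDBCBADBADCDBBADCDBCCDCDBBADCDBCBADCDCDB ⇒ C·D·CDB·BAD·CDB·C·C·D·CDB·BAD·CDB·C·BAD·BAD·CDB·BAD·CDB·C·C·D·CDB·BAD·CDB·C·BAD·C·D·CDB·BAD·CDB·BAD·CDB·C·C·D·CDB·BAD·CDB·C·C·D·CDB·BAD·CDB·C·BAD·BAD·CDB·BAD·CDB·C·C·D·CDB·BAD·CDB·C·BAD·C·D·CDB·BAD·CDB·BAD·CDB·C·BAD·CDB·BAD·CDB·C·C·D·CDB·BAD·CDB·C·BAD·BAD·CDB·BAD·CDB·C·C·D·CDB·BAD·CDB·C·BAD·C·D·CDB·C·D·CDB·BAD·CDB·C·C·D·CDB·BAD·CDB·C·BAD·BAD·CDB·BAD·CDB·C·C·D·CDB·BAD·CDB·C·BAD·C·D·CDB·BAD·CDB·BAD·CDB·C
    A ↦ D
    B ↦ C
    C ↦ BAD
    D ↦ CDB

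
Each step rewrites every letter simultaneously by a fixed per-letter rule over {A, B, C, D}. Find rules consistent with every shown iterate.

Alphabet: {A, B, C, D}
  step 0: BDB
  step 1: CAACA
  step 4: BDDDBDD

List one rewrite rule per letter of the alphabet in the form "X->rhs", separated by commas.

A->D, B->CA, C->B, D->A

  step 0 ⇒ step 1: BDB ⇒ CA·A·CA
    B ↦ CA
    D ↦ A
    A ↦ D  (constrained at step 1)
    C ↦ B  (constrained at step 1)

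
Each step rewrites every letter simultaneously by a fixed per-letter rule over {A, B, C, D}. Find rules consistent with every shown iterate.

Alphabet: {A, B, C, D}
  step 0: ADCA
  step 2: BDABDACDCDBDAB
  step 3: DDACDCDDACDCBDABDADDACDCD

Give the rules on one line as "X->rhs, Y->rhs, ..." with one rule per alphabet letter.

A->CDC, B->D, C->B, D->DA

  step 2 ⇒ step 3: BDABDACDCDBDAB ⇒ D·DA·CDC·D·DA·CDC·B·DA·B·DA·D·DA·CDC·D
    A ↦ CDC
    B ↦ D
    C ↦ B
    D ↦ DA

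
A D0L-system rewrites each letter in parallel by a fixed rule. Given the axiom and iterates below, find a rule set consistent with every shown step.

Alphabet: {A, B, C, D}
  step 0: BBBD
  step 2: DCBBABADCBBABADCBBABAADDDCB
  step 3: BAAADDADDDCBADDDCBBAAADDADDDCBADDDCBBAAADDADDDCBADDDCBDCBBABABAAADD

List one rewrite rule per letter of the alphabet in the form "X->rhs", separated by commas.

  step 2 ⇒ step 3: DCBBABADCBBABADCBBABAADDDCB ⇒ BA·A·ADD·ADD·DCB·ADD·DCB·BA·A·ADD·ADD·DCB·ADD·DCB·BA·A·ADD·ADD·DCB·ADD·DCB·DCB·BA·BA·BA·A·ADD
    A ↦ DCB
    B ↦ ADD
    C ↦ A
    D ↦ BA

A->DCB, B->ADD, C->A, D->BA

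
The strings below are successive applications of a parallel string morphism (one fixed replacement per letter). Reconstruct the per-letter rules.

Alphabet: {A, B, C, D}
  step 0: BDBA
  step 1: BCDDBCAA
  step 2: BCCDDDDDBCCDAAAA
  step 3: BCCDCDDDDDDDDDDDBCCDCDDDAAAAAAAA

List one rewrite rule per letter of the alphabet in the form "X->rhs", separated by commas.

A->AA, B->BC, C->CD, D->DD

  step 2 ⇒ step 3: BCCDDDDDBCCDAAAA ⇒ BC·CD·CD·DD·DD·DD·DD·DD·BC·CD·CD·DD·AA·AA·AA·AA
    A ↦ AA
    B ↦ BC
    C ↦ CD
    D ↦ DD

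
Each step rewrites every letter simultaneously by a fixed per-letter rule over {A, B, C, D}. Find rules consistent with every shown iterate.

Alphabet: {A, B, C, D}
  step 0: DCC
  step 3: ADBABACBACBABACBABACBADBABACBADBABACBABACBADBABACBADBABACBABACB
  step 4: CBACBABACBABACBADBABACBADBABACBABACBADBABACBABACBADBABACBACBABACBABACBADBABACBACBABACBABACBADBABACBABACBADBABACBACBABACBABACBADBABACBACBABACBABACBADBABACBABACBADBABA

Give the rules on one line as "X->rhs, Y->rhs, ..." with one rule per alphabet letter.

A->CB, B->ABA, C->ADB, D->ACB

  step 3 ⇒ step 4: ADBABACBACBABACBABACBADBABACBADBABACBABACBADBABACBADBABACBABACB ⇒ CB·ACB·ABA·CB·ABA·CB·ADB·ABA·CB·ADB·ABA·CB·ABA·CB·ADB·ABA·CB·ABA·CB·ADB·ABA·CB·ACB·ABA·CB·ABA·CB·ADB·ABA·CB·ACB·ABA·CB·ABA·CB·ADB·ABA·CB·ABA·CB·ADB·ABA·CB·ACB·ABA·CB·ABA·CB·ADB·ABA·CB·ACB·ABA·CB·ABA·CB·ADB·ABA·CB·ABA·CB·ADB·ABA
    A ↦ CB
    B ↦ ABA
    C ↦ ADB
    D ↦ ACB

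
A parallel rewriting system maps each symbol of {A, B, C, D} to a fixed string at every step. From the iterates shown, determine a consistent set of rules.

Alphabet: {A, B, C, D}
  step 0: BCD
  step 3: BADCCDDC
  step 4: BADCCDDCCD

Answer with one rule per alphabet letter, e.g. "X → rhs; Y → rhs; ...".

A->DC, B->BA, C->D, D->C

  step 3 ⇒ step 4: BADCCDDC ⇒ BA·DC·C·D·D·C·C·D
    A ↦ DC
    B ↦ BA
    C ↦ D
    D ↦ C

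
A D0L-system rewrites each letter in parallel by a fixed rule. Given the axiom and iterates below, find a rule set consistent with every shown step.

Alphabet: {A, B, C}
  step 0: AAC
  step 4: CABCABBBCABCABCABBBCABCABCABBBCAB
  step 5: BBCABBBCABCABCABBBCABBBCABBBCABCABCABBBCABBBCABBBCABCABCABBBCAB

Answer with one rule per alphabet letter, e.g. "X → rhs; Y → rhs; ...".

A->B, B->CAB, C->B

  step 4 ⇒ step 5: CABCABBBCABCABCABBBCABCABCABBBCAB ⇒ B·B·CAB·B·B·CAB·CAB·CAB·B·B·CAB·B·B·CAB·B·B·CAB·CAB·CAB·B·B·CAB·B·B·CAB·B·B·CAB·CAB·CAB·B·B·CAB
    A ↦ B
    B ↦ CAB
    C ↦ B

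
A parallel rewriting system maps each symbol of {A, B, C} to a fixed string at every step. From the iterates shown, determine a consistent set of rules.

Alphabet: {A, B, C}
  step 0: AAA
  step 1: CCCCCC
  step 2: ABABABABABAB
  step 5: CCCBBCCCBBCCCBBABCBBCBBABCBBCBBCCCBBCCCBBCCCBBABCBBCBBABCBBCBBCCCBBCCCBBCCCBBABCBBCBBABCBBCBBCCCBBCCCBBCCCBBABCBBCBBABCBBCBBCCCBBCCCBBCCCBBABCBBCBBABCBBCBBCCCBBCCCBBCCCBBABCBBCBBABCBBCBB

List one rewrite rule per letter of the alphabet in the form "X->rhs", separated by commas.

  step 1 ⇒ step 2: CCCCCC ⇒ AB·AB·AB·AB·AB·AB
    C ↦ AB
  step 0 ⇒ step 1: AAA ⇒ CC·CC·CC
    A ↦ CC
    B ↦ CBB  (constrained at step 2)

A->CC, B->CBB, C->AB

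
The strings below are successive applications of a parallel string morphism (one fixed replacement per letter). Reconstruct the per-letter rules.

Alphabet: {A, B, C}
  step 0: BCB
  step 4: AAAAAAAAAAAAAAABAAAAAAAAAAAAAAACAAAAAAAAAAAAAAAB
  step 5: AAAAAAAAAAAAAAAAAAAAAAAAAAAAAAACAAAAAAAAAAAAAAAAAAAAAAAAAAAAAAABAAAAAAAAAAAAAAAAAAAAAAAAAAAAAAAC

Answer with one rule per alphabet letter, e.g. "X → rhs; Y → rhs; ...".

  step 4 ⇒ step 5: AAAAAAAAAAAAAAABAAAAAAAAAAAAAAACAAAAAAAAAAAAAAAB ⇒ AA·AA·AA·AA·AA·AA·AA·AA·AA·AA·AA·AA·AA·AA·AA·AC·AA·AA·AA·AA·AA·AA·AA·AA·AA·AA·AA·AA·AA·AA·AA·AB·AA·AA·AA·AA·AA·AA·AA·AA·AA·AA·AA·AA·AA·AA·AA·AC
    A ↦ AA
    B ↦ AC
    C ↦ AB

A->AA, B->AC, C->AB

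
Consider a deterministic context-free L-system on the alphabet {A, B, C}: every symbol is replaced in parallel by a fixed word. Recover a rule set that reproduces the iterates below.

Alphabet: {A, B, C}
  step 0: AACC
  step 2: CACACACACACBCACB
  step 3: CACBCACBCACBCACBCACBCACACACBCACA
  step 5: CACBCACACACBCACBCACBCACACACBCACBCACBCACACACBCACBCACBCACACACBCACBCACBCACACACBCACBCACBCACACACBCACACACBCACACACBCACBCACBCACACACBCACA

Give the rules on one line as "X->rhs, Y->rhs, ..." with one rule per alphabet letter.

A->CB, B->CA, C->CA

  step 2 ⇒ step 3: CACACACACACBCACB ⇒ CA·CB·CA·CB·CA·CB·CA·CB·CA·CB·CA·CA·CA·CB·CA·CA
    A ↦ CB
    B ↦ CA
    C ↦ CA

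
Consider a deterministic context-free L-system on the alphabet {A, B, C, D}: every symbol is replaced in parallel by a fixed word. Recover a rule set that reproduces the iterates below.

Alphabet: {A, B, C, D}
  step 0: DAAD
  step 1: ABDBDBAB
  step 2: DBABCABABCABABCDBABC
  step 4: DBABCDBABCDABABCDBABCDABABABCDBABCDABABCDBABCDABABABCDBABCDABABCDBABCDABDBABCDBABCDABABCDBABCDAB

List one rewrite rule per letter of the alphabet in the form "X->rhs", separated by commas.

  step 1 ⇒ step 2: ABDBDBAB ⇒ DB·ABC·AB·ABC·AB·ABC·DB·ABC
    A ↦ DB
    B ↦ ABC
    D ↦ AB
    C ↦ D  (constrained at step 2)

A->DB, B->ABC, C->D, D->AB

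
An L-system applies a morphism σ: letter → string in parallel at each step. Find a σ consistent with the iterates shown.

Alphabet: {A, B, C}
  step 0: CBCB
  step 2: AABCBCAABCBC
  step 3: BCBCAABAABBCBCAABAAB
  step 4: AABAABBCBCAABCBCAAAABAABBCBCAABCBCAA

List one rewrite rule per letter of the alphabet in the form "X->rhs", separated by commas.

A->BC, B->AA, C->B

  step 3 ⇒ step 4: BCBCAABAABBCBCAABAAB ⇒ AA·B·AA·B·BC·BC·AA·BC·BC·AA·AA·B·AA·B·BC·BC·AA·BC·BC·AA
    A ↦ BC
    B ↦ AA
    C ↦ B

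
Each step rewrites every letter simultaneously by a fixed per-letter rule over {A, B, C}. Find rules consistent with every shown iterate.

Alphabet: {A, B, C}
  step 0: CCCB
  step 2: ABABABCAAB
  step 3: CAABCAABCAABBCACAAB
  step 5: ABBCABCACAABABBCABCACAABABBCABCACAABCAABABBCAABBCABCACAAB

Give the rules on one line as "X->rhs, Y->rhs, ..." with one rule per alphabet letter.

A->CA, B->AB, C->B

  step 2 ⇒ step 3: ABABABCAAB ⇒ CA·AB·CA·AB·CA·AB·B·CA·CA·AB
    A ↦ CA
    B ↦ AB
    C ↦ B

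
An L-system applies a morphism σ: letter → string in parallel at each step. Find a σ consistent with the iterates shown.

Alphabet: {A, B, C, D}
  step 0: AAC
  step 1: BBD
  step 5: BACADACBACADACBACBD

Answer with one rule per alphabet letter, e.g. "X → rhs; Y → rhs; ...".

A->B, B->AD, C->D, D->AC

  step 0 ⇒ step 1: AAC ⇒ B·B·D
    A ↦ B
    C ↦ D
    B ↦ AD  (constrained at step 1)
    D ↦ AC  (constrained at step 1)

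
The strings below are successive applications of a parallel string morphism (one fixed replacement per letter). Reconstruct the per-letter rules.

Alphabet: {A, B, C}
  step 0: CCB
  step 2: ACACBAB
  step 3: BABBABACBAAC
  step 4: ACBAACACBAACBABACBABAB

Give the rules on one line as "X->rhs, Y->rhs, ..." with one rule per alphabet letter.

  step 3 ⇒ step 4: BABBABACBAAC ⇒ AC·BA·AC·AC·BA·AC·BA·B·AC·BA·BA·B
    A ↦ BA
    B ↦ AC
    C ↦ B

A->BA, B->AC, C->B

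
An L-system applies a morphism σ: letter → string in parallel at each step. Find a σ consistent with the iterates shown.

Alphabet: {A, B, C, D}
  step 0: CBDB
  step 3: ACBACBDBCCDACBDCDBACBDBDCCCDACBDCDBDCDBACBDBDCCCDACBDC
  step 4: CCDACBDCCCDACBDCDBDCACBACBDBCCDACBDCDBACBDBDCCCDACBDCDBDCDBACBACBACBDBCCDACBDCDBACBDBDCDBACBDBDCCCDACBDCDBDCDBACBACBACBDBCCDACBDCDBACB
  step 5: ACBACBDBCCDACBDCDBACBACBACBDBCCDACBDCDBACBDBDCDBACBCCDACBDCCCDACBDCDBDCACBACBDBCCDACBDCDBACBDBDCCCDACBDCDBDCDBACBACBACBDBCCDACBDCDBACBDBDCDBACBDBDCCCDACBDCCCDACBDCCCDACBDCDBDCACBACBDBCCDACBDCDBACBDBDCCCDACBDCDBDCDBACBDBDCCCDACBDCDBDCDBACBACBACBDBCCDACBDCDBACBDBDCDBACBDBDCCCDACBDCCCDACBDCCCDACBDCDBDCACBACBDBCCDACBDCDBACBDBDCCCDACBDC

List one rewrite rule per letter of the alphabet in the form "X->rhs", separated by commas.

  step 4 ⇒ step 5: CCDACBDCCCDACBDCDBDCACBACBDBCCDACBDCDBACBDBDCCCDACBDCDBDCDBACBACBACBDBCCDACBDCDBACBDBDCDBACBDBDCCCDACBDCDBDCDBACBACBACBDBCCDACBDCDBACB ⇒ ACB·ACB·DB·CCD·ACB·DC·DB·ACB·ACB·ACB·DB·CCD·ACB·DC·DB·ACB·DB·DC·DB·ACB·CCD·ACB·DC·CCD·ACB·DC·DB·DC·ACB·ACB·DB·CCD·ACB·DC·DB·ACB·DB·DC·CCD·ACB·DC·DB·DC·DB·ACB·ACB·ACB·DB·CCD·ACB·DC·DB·ACB·DB·DC·DB·ACB·DB·DC·CCD·ACB·DC·CCD·ACB·DC·CCD·ACB·DC·DB·DC·ACB·ACB·DB·CCD·ACB·DC·DB·ACB·DB·DC·CCD·ACB·DC·DB·DC·DB·ACB·DB·DC·CCD·ACB·DC·DB·DC·DB·ACB·ACB·ACB·DB·CCD·ACB·DC·DB·ACB·DB·DC·DB·ACB·DB·DC·CCD·ACB·DC·CCD·ACB·DC·CCD·ACB·DC·DB·DC·ACB·ACB·DB·CCD·ACB·DC·DB·ACB·DB·DC·CCD·ACB·DC
    A ↦ CCD
    B ↦ DC
    C ↦ ACB
    D ↦ DB

A->CCD, B->DC, C->ACB, D->DB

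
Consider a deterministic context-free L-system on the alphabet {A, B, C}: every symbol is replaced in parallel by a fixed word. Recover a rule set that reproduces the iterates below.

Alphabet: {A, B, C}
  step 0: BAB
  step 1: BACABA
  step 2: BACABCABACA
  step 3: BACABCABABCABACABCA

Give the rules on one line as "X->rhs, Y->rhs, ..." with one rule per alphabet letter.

A->CA, B->BA, C->B

  step 2 ⇒ step 3: BACABCABACA ⇒ BA·CA·B·CA·BA·B·CA·BA·CA·B·CA
    A ↦ CA
    B ↦ BA
    C ↦ B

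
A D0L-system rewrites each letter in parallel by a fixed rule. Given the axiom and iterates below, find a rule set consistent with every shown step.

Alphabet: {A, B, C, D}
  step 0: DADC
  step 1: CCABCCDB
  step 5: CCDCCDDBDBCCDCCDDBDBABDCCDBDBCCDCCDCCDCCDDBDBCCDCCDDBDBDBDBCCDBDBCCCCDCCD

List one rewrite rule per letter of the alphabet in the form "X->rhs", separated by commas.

A->AB, B->D, C->DB, D->CC

  step 0 ⇒ step 1: DADC ⇒ CC·AB·CC·DB
    A ↦ AB
    C ↦ DB
    D ↦ CC
    B ↦ D  (constrained at step 1)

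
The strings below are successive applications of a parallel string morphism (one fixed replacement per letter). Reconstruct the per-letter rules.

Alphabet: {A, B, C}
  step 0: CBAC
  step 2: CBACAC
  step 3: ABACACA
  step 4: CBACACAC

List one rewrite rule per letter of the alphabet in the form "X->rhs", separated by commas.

  step 3 ⇒ step 4: ABACACA ⇒ C·BA·C·A·C·A·C
    A ↦ C
    B ↦ BA
    C ↦ A

A->C, B->BA, C->A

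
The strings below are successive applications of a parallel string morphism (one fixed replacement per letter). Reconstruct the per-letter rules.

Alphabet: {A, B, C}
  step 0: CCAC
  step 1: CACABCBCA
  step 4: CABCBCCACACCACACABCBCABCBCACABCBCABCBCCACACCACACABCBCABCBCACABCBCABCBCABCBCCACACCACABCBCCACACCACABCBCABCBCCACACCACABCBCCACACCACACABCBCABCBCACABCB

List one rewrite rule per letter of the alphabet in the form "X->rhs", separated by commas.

  step 0 ⇒ step 1: CCAC ⇒ CA·CA·BCB·CA
    A ↦ BCB
    C ↦ CA
    B ↦ CCA  (constrained at step 1)

A->BCB, B->CCA, C->CA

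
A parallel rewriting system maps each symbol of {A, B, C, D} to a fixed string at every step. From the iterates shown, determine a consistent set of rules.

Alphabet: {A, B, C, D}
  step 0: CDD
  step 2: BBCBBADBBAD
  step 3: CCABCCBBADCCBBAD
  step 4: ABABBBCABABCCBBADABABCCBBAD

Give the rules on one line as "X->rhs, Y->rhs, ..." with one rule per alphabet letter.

A->BB, B->C, C->AB, D->AD

  step 3 ⇒ step 4: CCABCCBBADCCBBAD ⇒ AB·AB·BB·C·AB·AB·C·C·BB·AD·AB·AB·C·C·BB·AD
    A ↦ BB
    B ↦ C
    C ↦ AB
    D ↦ AD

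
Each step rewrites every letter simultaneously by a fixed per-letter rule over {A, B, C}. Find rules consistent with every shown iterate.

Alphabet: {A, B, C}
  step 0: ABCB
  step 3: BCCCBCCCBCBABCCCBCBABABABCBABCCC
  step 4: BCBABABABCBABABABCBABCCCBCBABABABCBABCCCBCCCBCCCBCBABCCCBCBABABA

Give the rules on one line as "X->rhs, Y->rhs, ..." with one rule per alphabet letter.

A->CC, B->BC, C->BA

  step 3 ⇒ step 4: BCCCBCCCBCBABCCCBCBABABABCBABCCC ⇒ BC·BA·BA·BA·BC·BA·BA·BA·BC·BA·BC·CC·BC·BA·BA·BA·BC·BA·BC·CC·BC·CC·BC·CC·BC·BA·BC·CC·BC·BA·BA·BA
    A ↦ CC
    B ↦ BC
    C ↦ BA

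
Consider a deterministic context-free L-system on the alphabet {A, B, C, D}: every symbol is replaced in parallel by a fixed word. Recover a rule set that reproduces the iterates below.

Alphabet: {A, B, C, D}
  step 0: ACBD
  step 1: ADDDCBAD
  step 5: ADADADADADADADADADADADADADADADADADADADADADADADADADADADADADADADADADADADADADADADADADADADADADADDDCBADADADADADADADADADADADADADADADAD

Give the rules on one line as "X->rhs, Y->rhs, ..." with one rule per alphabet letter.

  step 0 ⇒ step 1: ACBD ⇒ AD·DD·CB·AD
    A ↦ AD
    B ↦ CB
    C ↦ DD
    D ↦ AD

A->AD, B->CB, C->DD, D->AD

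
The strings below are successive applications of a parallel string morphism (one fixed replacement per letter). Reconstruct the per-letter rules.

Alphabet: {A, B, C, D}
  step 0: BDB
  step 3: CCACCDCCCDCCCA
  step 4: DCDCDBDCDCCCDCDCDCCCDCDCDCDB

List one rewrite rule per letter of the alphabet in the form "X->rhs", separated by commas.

A->DB, B->A, C->DC, D->CC

  step 3 ⇒ step 4: CCACCDCCCDCCCA ⇒ DC·DC·DB·DC·DC·CC·DC·DC·DC·CC·DC·DC·DC·DB
    A ↦ DB
    C ↦ DC
    D ↦ CC
    B ↦ A  (constrained at step 0)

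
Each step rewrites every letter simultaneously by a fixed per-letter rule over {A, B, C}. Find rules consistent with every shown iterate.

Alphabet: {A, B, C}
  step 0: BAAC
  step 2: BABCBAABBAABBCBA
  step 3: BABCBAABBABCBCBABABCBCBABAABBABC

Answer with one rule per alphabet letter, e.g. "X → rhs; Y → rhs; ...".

A->BC, B->BA, C->AB

  step 2 ⇒ step 3: BABCBAABBAABBCBA ⇒ BA·BC·BA·AB·BA·BC·BC·BA·BA·BC·BC·BA·BA·AB·BA·BC
    A ↦ BC
    B ↦ BA
    C ↦ AB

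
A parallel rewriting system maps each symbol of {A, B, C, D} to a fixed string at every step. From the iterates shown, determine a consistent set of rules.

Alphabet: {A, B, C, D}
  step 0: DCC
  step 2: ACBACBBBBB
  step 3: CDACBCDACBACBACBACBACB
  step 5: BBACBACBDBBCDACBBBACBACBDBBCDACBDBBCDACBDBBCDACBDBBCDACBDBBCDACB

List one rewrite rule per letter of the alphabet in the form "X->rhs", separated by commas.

A->C, B->ACB, C->D, D->BB

  step 2 ⇒ step 3: ACBACBBBBB ⇒ C·D·ACB·C·D·ACB·ACB·ACB·ACB·ACB
    A ↦ C
    B ↦ ACB
    C ↦ D
    D ↦ BB  (constrained at step 0)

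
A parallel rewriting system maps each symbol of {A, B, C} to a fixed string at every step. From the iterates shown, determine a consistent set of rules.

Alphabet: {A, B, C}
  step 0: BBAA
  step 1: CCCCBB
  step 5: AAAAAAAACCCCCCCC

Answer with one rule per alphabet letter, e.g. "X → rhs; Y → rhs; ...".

A->B, B->CC, C->A

  step 0 ⇒ step 1: BBAA ⇒ CC·CC·B·B
    A ↦ B
    B ↦ CC
    C ↦ A  (constrained at step 1)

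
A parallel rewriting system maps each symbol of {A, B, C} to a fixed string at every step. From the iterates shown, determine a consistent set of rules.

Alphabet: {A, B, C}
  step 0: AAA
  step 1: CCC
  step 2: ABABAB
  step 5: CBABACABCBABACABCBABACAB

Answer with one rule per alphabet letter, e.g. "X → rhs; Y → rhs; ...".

  step 1 ⇒ step 2: CCC ⇒ AB·AB·AB
    C ↦ AB
  step 0 ⇒ step 1: AAA ⇒ C·C·C
    A ↦ C
    B ↦ BA  (constrained at step 2)

A->C, B->BA, C->AB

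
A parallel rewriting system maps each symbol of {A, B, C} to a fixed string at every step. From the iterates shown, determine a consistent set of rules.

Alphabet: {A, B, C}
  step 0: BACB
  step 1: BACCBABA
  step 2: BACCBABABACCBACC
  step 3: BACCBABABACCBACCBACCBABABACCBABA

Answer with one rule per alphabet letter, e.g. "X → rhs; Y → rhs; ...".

A->CC, B->BA, C->BA

  step 2 ⇒ step 3: BACCBABABACCBACC ⇒ BA·CC·BA·BA·BA·CC·BA·CC·BA·CC·BA·BA·BA·CC·BA·BA
    A ↦ CC
    B ↦ BA
    C ↦ BA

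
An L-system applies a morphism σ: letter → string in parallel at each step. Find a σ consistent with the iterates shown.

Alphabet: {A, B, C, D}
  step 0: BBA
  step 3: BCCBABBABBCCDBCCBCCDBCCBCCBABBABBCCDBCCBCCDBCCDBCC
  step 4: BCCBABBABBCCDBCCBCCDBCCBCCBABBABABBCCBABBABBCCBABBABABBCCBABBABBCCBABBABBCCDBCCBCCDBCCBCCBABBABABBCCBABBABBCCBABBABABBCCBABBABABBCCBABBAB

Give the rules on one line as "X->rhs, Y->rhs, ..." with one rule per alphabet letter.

A->D, B->BCC, C->BAB, D->AB

  step 3 ⇒ step 4: BCCBABBABBCCDBCCBCCDBCCBCCBABBABBCCDBCCBCCDBCCDBCC ⇒ BCC·BAB·BAB·BCC·D·BCC·BCC·D·BCC·BCC·BAB·BAB·AB·BCC·BAB·BAB·BCC·BAB·BAB·AB·BCC·BAB·BAB·BCC·BAB·BAB·BCC·D·BCC·BCC·D·BCC·BCC·BAB·BAB·AB·BCC·BAB·BAB·BCC·BAB·BAB·AB·BCC·BAB·BAB·AB·BCC·BAB·BAB
    A ↦ D
    B ↦ BCC
    C ↦ BAB
    D ↦ AB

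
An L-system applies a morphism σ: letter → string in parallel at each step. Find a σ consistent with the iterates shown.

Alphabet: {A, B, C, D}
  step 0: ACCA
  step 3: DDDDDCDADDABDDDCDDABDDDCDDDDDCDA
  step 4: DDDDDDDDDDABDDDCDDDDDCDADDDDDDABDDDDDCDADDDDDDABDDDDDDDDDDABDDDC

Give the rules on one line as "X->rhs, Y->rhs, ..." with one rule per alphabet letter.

  step 3 ⇒ step 4: DDDDDCDADDABDDDCDDABDDDCDDDDDCDA ⇒ DD·DD·DD·DD·DD·AB·DD·DC·DD·DD·DC·DA·DD·DD·DD·AB·DD·DD·DC·DA·DD·DD·DD·AB·DD·DD·DD·DD·DD·AB·DD·DC
    A ↦ DC
    B ↦ DA
    C ↦ AB
    D ↦ DD

A->DC, B->DA, C->AB, D->DD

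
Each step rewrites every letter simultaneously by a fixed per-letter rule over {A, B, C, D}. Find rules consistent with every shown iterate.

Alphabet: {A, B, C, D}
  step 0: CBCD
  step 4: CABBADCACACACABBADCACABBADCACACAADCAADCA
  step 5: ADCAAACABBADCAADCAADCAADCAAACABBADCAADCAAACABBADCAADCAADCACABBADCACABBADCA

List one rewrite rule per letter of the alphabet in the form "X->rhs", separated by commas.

A->CA, B->A, C->AD, D->BB

  step 4 ⇒ step 5: CABBADCACACACABBADCACABBADCACACAADCAADCA ⇒ AD·CA·A·A·CA·BB·AD·CA·AD·CA·AD·CA·AD·CA·A·A·CA·BB·AD·CA·AD·CA·A·A·CA·BB·AD·CA·AD·CA·AD·CA·CA·BB·AD·CA·CA·BB·AD·CA
    A ↦ CA
    B ↦ A
    C ↦ AD
    D ↦ BB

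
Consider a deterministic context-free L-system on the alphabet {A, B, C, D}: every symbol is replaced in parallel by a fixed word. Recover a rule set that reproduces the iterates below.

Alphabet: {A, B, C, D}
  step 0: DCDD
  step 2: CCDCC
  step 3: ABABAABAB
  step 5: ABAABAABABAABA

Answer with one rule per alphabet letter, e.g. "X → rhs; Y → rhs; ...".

A->C, B->D, C->AB, D->A

  step 2 ⇒ step 3: CCDCC ⇒ AB·AB·A·AB·AB
    C ↦ AB
    D ↦ A
    A ↦ C  (constrained at step 3)
    B ↦ D  (constrained at step 3)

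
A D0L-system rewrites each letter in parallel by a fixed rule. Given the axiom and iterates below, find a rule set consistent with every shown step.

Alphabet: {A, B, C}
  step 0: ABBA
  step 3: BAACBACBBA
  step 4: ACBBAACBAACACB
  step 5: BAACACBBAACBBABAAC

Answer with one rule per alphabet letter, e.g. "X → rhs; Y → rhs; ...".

  step 4 ⇒ step 5: ACBBAACBAACACB ⇒ B·A·AC·AC·B·B·A·AC·B·B·A·B·A·AC
    A ↦ B
    B ↦ AC
    C ↦ A

A->B, B->AC, C->A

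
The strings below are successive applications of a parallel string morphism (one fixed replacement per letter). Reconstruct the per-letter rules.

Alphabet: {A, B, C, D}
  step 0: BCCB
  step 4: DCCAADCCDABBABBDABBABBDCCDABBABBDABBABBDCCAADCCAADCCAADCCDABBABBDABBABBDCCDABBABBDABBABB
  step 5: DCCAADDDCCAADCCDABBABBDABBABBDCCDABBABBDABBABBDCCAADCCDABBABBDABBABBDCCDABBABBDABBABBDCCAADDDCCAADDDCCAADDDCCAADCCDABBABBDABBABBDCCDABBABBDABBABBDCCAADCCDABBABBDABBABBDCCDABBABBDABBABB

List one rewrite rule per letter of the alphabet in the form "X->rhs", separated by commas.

A->D, B->ABB, C->A, D->DCC

  step 4 ⇒ step 5: DCCAADCCDABBABBDABBABBDCCDABBABBDABBABBDCCAADCCAADCCAADCCDABBABBDABBABBDCCDABBABBDABBABB ⇒ DCC·A·A·D·D·DCC·A·A·DCC·D·ABB·ABB·D·ABB·ABB·DCC·D·ABB·ABB·D·ABB·ABB·DCC·A·A·DCC·D·ABB·ABB·D·ABB·ABB·DCC·D·ABB·ABB·D·ABB·ABB·DCC·A·A·D·D·DCC·A·A·D·D·DCC·A·A·D·D·DCC·A·A·DCC·D·ABB·ABB·D·ABB·ABB·DCC·D·ABB·ABB·D·ABB·ABB·DCC·A·A·DCC·D·ABB·ABB·D·ABB·ABB·DCC·D·ABB·ABB·D·ABB·ABB
    A ↦ D
    B ↦ ABB
    C ↦ A
    D ↦ DCC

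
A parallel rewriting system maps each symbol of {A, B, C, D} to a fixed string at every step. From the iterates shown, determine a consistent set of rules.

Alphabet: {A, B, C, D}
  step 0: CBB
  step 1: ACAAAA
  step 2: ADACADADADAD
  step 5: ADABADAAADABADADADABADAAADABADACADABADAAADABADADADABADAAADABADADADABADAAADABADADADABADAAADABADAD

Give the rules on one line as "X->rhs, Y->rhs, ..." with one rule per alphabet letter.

A->AD, B->AA, C->AC, D->AB

  step 1 ⇒ step 2: ACAAAA ⇒ AD·AC·AD·AD·AD·AD
    A ↦ AD
    C ↦ AC
  step 0 ⇒ step 1: CBB ⇒ AC·AA·AA
    B ↦ AA
    D ↦ AB  (constrained at step 2)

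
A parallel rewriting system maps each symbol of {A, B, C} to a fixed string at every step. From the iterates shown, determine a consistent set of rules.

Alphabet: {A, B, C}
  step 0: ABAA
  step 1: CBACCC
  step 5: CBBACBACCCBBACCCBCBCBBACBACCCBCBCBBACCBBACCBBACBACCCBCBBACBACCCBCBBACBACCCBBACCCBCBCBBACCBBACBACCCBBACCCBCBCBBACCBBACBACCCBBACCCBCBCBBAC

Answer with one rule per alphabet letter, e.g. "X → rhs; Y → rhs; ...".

A->C, B->BAC, C->CB

  step 0 ⇒ step 1: ABAA ⇒ C·BAC·C·C
    A ↦ C
    B ↦ BAC
    C ↦ CB  (constrained at step 1)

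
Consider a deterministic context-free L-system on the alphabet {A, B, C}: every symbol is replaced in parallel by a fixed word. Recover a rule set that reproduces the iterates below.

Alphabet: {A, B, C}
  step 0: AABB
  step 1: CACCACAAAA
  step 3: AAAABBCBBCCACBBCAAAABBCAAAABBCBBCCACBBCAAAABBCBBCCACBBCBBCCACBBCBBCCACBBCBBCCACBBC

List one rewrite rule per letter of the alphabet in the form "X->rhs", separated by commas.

  step 0 ⇒ step 1: AABB ⇒ CAC·CAC·AA·AA
    A ↦ CAC
    B ↦ AA
    C ↦ BBC  (constrained at step 1)

A->CAC, B->AA, C->BBC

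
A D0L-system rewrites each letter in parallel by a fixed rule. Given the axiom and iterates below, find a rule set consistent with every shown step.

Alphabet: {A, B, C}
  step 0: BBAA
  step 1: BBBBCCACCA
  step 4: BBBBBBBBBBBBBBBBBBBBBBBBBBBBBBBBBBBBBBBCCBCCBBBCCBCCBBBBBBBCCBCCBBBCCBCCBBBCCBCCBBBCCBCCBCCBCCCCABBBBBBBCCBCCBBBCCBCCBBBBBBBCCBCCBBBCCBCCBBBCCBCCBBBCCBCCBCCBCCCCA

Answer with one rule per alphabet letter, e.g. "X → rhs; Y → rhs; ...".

  step 0 ⇒ step 1: BBAA ⇒ BB·BB·CCA·CCA
    A ↦ CCA
    B ↦ BB
    C ↦ BCC  (constrained at step 1)

A->CCA, B->BB, C->BCC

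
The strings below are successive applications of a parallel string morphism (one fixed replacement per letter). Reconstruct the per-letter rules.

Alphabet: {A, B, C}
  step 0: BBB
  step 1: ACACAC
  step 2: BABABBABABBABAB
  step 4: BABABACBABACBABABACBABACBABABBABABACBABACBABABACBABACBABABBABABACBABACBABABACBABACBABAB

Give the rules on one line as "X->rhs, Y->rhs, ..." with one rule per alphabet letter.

  step 1 ⇒ step 2: ACACAC ⇒ BAB·AB·BAB·AB·BAB·AB
    A ↦ BAB
    C ↦ AB
  step 0 ⇒ step 1: BBB ⇒ AC·AC·AC
    B ↦ AC

A->BAB, B->AC, C->AB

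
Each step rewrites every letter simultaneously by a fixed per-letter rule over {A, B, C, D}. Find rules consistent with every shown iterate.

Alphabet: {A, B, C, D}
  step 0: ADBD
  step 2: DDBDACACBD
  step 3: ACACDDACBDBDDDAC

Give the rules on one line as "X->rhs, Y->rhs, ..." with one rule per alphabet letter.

A->B, B->DD, C->D, D->AC

  step 2 ⇒ step 3: DDBDACACBD ⇒ AC·AC·DD·AC·B·D·B·D·DD·AC
    A ↦ B
    B ↦ DD
    C ↦ D
    D ↦ AC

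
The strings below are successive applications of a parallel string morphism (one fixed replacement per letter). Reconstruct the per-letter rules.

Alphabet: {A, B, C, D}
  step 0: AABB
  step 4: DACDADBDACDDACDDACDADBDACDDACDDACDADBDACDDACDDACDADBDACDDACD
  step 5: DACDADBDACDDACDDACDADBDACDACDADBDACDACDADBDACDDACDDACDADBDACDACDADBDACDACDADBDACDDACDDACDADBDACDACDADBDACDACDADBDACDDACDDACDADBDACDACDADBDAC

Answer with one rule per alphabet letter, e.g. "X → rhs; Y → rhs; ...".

A->D, B->D, C->ADB, D->DAC

  step 4 ⇒ step 5: DACDADBDACDDACDDACDADBDACDDACDDACDADBDACDDACDDACDADBDACDDACD ⇒ DAC·D·ADB·DAC·D·DAC·D·DAC·D·ADB·DAC·DAC·D·ADB·DAC·DAC·D·ADB·DAC·D·DAC·D·DAC·D·ADB·DAC·DAC·D·ADB·DAC·DAC·D·ADB·DAC·D·DAC·D·DAC·D·ADB·DAC·DAC·D·ADB·DAC·DAC·D·ADB·DAC·D·DAC·D·DAC·D·ADB·DAC·DAC·D·ADB·DAC
    A ↦ D
    B ↦ D
    C ↦ ADB
    D ↦ DAC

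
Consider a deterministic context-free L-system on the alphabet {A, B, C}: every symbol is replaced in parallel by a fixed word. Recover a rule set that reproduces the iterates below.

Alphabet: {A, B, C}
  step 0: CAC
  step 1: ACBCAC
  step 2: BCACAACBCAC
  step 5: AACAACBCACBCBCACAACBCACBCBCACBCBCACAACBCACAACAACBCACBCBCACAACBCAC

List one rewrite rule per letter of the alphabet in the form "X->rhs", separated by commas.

  step 1 ⇒ step 2: ACBCAC ⇒ BC·AC·A·AC·BC·AC
    A ↦ BC
    B ↦ A
    C ↦ AC

A->BC, B->A, C->AC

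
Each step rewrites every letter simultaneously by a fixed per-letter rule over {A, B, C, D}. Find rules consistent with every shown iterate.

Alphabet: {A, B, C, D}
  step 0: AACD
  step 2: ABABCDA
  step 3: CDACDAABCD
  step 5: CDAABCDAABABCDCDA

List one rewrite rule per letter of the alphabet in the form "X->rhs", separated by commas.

  step 2 ⇒ step 3: ABABCDA ⇒ CD·A·CD·A·A·B·CD
    A ↦ CD
    B ↦ A
    C ↦ A
    D ↦ B

A->CD, B->A, C->A, D->B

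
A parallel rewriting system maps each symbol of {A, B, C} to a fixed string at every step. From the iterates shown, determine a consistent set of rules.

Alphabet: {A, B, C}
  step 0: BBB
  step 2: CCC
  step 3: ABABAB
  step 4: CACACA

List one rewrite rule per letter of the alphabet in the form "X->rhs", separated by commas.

  step 3 ⇒ step 4: ABABAB ⇒ C·A·C·A·C·A
    A ↦ C
    B ↦ A
  step 2 ⇒ step 3: CCC ⇒ AB·AB·AB
    C ↦ AB

A->C, B->A, C->AB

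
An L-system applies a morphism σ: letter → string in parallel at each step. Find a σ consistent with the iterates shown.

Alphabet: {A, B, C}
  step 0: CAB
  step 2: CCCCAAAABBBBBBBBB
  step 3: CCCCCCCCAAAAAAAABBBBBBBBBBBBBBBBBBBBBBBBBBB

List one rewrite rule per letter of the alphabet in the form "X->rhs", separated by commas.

A->AA, B->BBB, C->CC

  step 2 ⇒ step 3: CCCCAAAABBBBBBBBB ⇒ CC·CC·CC·CC·AA·AA·AA·AA·BBB·BBB·BBB·BBB·BBB·BBB·BBB·BBB·BBB
    A ↦ AA
    B ↦ BBB
    C ↦ CC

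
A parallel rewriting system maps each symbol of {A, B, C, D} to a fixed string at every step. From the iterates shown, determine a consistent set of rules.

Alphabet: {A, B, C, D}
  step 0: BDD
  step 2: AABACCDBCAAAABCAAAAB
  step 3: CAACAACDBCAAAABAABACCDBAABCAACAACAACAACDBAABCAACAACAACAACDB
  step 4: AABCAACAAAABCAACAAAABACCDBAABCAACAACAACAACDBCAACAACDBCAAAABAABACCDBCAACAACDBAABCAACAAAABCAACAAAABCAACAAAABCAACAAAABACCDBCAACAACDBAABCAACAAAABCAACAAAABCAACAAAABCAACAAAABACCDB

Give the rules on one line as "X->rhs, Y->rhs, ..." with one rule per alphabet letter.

A->CAA, B->CDB, C->AAB, D->AC

  step 3 ⇒ step 4: CAACAACDBCAAAABAABACCDBAABCAACAACAACAACDBAABCAACAACAACAACDB ⇒ AAB·CAA·CAA·AAB·CAA·CAA·AAB·AC·CDB·AAB·CAA·CAA·CAA·CAA·CDB·CAA·CAA·CDB·CAA·AAB·AAB·AC·CDB·CAA·CAA·CDB·AAB·CAA·CAA·AAB·CAA·CAA·AAB·CAA·CAA·AAB·CAA·CAA·AAB·AC·CDB·CAA·CAA·CDB·AAB·CAA·CAA·AAB·CAA·CAA·AAB·CAA·CAA·AAB·CAA·CAA·AAB·AC·CDB
    A ↦ CAA
    B ↦ CDB
    C ↦ AAB
    D ↦ AC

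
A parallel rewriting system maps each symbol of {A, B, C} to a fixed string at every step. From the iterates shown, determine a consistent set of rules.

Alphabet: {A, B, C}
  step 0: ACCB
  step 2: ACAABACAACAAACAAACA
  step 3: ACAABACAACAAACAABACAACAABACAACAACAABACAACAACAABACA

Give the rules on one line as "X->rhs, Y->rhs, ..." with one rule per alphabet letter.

A->ACA, B->A, C->AB

  step 2 ⇒ step 3: ACAABACAACAAACAAACA ⇒ ACA·AB·ACA·ACA·A·ACA·AB·ACA·ACA·AB·ACA·ACA·ACA·AB·ACA·ACA·ACA·AB·ACA
    A ↦ ACA
    B ↦ A
    C ↦ AB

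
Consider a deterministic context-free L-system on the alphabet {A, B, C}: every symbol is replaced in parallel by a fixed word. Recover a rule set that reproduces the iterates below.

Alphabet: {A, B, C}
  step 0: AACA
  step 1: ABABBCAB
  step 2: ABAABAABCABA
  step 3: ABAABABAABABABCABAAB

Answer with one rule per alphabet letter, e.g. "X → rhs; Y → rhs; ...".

  step 2 ⇒ step 3: ABAABAABCABA ⇒ AB·A·AB·AB·A·AB·AB·A·BC·AB·A·AB
    A ↦ AB
    B ↦ A
    C ↦ BC

A->AB, B->A, C->BC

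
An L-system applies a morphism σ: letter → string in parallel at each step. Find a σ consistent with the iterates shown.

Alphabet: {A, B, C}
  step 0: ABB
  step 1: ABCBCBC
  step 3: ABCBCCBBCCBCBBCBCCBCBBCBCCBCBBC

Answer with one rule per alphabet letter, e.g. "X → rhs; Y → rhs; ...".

A->ABC, B->BC, C->CB

  step 0 ⇒ step 1: ABB ⇒ ABC·BC·BC
    A ↦ ABC
    B ↦ BC
    C ↦ CB  (constrained at step 1)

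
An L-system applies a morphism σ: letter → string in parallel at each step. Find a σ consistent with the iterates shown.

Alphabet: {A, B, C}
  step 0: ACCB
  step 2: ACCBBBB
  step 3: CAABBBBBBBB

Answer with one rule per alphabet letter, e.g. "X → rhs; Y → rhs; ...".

A->C, B->BB, C->A

  step 2 ⇒ step 3: ACCBBBB ⇒ C·A·A·BB·BB·BB·BB
    A ↦ C
    B ↦ BB
    C ↦ A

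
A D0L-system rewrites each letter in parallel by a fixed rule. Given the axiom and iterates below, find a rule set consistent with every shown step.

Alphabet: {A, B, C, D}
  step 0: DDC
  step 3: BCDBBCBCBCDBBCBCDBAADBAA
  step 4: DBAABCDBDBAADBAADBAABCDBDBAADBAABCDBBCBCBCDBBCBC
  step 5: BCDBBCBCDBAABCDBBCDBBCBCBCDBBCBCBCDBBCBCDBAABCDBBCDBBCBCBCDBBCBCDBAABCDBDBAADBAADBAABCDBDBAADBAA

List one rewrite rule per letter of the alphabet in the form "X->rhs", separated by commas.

  step 4 ⇒ step 5: DBAABCDBDBAADBAADBAABCDBDBAADBAABCDBBCBCBCDBBCBC ⇒ BC·DB·BC·BC·DB·AA·BC·DB·BC·DB·BC·BC·BC·DB·BC·BC·BC·DB·BC·BC·DB·AA·BC·DB·BC·DB·BC·BC·BC·DB·BC·BC·DB·AA·BC·DB·DB·AA·DB·AA·DB·AA·BC·DB·DB·AA·DB·AA
    A ↦ BC
    B ↦ DB
    C ↦ AA
    D ↦ BC

A->BC, B->DB, C->AA, D->BC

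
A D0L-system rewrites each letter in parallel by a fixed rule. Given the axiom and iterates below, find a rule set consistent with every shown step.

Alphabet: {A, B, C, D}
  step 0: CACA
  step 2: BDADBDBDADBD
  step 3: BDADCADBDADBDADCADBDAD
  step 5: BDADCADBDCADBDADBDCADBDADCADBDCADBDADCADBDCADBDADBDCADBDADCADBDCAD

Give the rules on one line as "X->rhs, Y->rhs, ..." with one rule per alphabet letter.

A->C, B->BD, C->BD, D->AD

  step 2 ⇒ step 3: BDADBDBDADBD ⇒ BD·AD·C·AD·BD·AD·BD·AD·C·AD·BD·AD
    A ↦ C
    B ↦ BD
    D ↦ AD
    C ↦ BD  (constrained at step 0)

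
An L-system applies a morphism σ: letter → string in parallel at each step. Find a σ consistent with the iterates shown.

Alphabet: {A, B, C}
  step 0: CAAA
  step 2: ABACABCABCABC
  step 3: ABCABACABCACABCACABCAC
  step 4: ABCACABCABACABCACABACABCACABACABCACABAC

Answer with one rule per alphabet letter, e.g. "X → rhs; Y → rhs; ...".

A->AB, B->C, C->AC

  step 3 ⇒ step 4: ABCABACABCACABCACABCAC ⇒ AB·C·AC·AB·C·AB·AC·AB·C·AC·AB·AC·AB·C·AC·AB·AC·AB·C·AC·AB·AC
    A ↦ AB
    B ↦ C
    C ↦ AC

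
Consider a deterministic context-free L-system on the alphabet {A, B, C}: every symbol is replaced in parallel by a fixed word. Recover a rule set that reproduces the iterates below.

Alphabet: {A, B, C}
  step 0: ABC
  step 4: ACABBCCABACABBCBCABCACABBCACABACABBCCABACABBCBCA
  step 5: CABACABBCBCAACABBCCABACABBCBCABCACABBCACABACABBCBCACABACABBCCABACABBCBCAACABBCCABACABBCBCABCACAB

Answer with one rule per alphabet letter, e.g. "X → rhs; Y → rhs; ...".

A->CAB, B->BC, C->A

  step 4 ⇒ step 5: ACABBCCABACABBCBCABCACABBCACABACABBCCABACABBCBCA ⇒ CAB·A·CAB·BC·BC·A·A·CAB·BC·CAB·A·CAB·BC·BC·A·BC·A·CAB·BC·A·CAB·A·CAB·BC·BC·A·CAB·A·CAB·BC·CAB·A·CAB·BC·BC·A·A·CAB·BC·CAB·A·CAB·BC·BC·A·BC·A·CAB
    A ↦ CAB
    B ↦ BC
    C ↦ A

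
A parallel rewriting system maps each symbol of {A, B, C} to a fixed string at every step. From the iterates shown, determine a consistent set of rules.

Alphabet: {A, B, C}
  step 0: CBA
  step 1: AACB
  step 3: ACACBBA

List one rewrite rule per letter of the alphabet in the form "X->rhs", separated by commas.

A->B, B->AC, C->A

  step 0 ⇒ step 1: CBA ⇒ A·AC·B
    A ↦ B
    B ↦ AC
    C ↦ A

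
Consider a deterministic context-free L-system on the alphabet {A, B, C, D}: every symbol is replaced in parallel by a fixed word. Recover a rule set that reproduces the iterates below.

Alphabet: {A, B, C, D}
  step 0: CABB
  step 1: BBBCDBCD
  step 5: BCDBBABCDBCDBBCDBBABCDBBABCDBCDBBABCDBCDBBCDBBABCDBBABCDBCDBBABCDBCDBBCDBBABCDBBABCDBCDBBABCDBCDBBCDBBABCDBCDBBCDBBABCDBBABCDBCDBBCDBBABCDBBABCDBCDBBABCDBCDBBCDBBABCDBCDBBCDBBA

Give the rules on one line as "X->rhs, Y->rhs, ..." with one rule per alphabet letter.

  step 0 ⇒ step 1: CABB ⇒ B·B·BCD·BCD
    A ↦ B
    B ↦ BCD
    C ↦ B
    D ↦ BA  (constrained at step 1)

A->B, B->BCD, C->B, D->BA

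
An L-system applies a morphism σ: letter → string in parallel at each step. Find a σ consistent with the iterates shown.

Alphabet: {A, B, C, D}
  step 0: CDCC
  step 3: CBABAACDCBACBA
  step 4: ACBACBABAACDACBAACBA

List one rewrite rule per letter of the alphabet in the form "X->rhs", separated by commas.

  step 3 ⇒ step 4: CBABAACDCBACBA ⇒ A·C·BA·C·BA·BA·A·CD·A·C·BA·A·C·BA
    A ↦ BA
    B ↦ C
    C ↦ A
    D ↦ CD

A->BA, B->C, C->A, D->CD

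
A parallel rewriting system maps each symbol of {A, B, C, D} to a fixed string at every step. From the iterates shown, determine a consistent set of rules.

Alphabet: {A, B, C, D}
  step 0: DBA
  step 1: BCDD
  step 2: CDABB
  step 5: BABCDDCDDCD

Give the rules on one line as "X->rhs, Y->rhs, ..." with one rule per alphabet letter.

A->D, B->CD, C->A, D->B

  step 1 ⇒ step 2: BCDD ⇒ CD·A·B·B
    B ↦ CD
    C ↦ A
    D ↦ B
  step 0 ⇒ step 1: DBA ⇒ B·CD·D
    A ↦ D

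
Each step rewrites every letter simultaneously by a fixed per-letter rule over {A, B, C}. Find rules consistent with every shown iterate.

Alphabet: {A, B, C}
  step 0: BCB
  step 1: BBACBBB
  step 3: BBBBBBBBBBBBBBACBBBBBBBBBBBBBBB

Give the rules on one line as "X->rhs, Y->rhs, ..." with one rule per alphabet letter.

A->BB, B->BB, C->ACB

  step 0 ⇒ step 1: BCB ⇒ BB·ACB·BB
    B ↦ BB
    C ↦ ACB
    A ↦ BB  (constrained at step 1)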